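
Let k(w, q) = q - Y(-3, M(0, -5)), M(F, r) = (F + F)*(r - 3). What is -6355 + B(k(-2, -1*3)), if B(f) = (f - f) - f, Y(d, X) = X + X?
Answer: -6352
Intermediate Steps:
M(F, r) = 2*F*(-3 + r) (M(F, r) = (2*F)*(-3 + r) = 2*F*(-3 + r))
Y(d, X) = 2*X
k(w, q) = q (k(w, q) = q - 2*2*0*(-3 - 5) = q - 2*2*0*(-8) = q - 2*0 = q - 1*0 = q + 0 = q)
B(f) = -f (B(f) = 0 - f = -f)
-6355 + B(k(-2, -1*3)) = -6355 - (-1)*3 = -6355 - 1*(-3) = -6355 + 3 = -6352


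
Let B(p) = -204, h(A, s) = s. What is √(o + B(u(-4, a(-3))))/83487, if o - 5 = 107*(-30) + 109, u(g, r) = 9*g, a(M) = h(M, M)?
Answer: 10*I*√33/83487 ≈ 0.00068808*I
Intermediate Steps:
a(M) = M
o = -3096 (o = 5 + (107*(-30) + 109) = 5 + (-3210 + 109) = 5 - 3101 = -3096)
√(o + B(u(-4, a(-3))))/83487 = √(-3096 - 204)/83487 = √(-3300)*(1/83487) = (10*I*√33)*(1/83487) = 10*I*√33/83487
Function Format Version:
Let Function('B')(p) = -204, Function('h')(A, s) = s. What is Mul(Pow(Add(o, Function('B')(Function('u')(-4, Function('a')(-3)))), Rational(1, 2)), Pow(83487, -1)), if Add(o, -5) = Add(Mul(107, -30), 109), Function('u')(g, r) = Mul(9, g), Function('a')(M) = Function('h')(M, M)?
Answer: Mul(Rational(10, 83487), I, Pow(33, Rational(1, 2))) ≈ Mul(0.00068808, I)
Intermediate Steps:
Function('a')(M) = M
o = -3096 (o = Add(5, Add(Mul(107, -30), 109)) = Add(5, Add(-3210, 109)) = Add(5, -3101) = -3096)
Mul(Pow(Add(o, Function('B')(Function('u')(-4, Function('a')(-3)))), Rational(1, 2)), Pow(83487, -1)) = Mul(Pow(Add(-3096, -204), Rational(1, 2)), Pow(83487, -1)) = Mul(Pow(-3300, Rational(1, 2)), Rational(1, 83487)) = Mul(Mul(10, I, Pow(33, Rational(1, 2))), Rational(1, 83487)) = Mul(Rational(10, 83487), I, Pow(33, Rational(1, 2)))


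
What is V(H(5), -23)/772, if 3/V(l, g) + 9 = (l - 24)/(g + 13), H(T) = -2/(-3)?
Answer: -9/15440 ≈ -0.00058290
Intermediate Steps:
H(T) = ⅔ (H(T) = -2*(-⅓) = ⅔)
V(l, g) = 3/(-9 + (-24 + l)/(13 + g)) (V(l, g) = 3/(-9 + (l - 24)/(g + 13)) = 3/(-9 + (-24 + l)/(13 + g)))
V(H(5), -23)/772 = (3*(-13 - 1*(-23))/(141 - 1*⅔ + 9*(-23)))/772 = (3*(-13 + 23)/(141 - ⅔ - 207))*(1/772) = (3*10/(-200/3))*(1/772) = (3*(-3/200)*10)*(1/772) = -9/20*1/772 = -9/15440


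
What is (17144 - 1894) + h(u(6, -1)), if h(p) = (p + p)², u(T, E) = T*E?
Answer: 15394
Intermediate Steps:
u(T, E) = E*T
h(p) = 4*p² (h(p) = (2*p)² = 4*p²)
(17144 - 1894) + h(u(6, -1)) = (17144 - 1894) + 4*(-1*6)² = 15250 + 4*(-6)² = 15250 + 4*36 = 15250 + 144 = 15394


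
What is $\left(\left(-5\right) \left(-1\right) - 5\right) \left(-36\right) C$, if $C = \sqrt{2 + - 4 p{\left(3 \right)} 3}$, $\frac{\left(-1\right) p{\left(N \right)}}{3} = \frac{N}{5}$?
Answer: $0$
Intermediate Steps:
$p{\left(N \right)} = - \frac{3 N}{5}$ ($p{\left(N \right)} = - 3 \frac{N}{5} = - \frac{3 N}{5}$)
$C = \frac{\sqrt{590}}{5}$ ($C = \sqrt{2 + - 4 \left(\left(- \frac{3}{5}\right) 3\right) 3} = \sqrt{2 + \left(-4\right) \left(- \frac{9}{5}\right) 3} = \sqrt{2 + \frac{36}{5} \cdot 3} = \sqrt{2 + \frac{108}{5}} = \sqrt{\frac{118}{5}} = \frac{\sqrt{590}}{5} \approx 4.858$)
$\left(\left(-5\right) \left(-1\right) - 5\right) \left(-36\right) C = \left(\left(-5\right) \left(-1\right) - 5\right) \left(-36\right) \frac{\sqrt{590}}{5} = \left(5 - 5\right) \left(-36\right) \frac{\sqrt{590}}{5} = 0 \left(-36\right) \frac{\sqrt{590}}{5} = 0 \frac{\sqrt{590}}{5} = 0$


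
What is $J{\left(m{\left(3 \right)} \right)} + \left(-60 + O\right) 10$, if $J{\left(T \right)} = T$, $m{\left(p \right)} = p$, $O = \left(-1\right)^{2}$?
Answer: $-587$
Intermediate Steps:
$O = 1$
$J{\left(m{\left(3 \right)} \right)} + \left(-60 + O\right) 10 = 3 + \left(-60 + 1\right) 10 = 3 - 590 = -587$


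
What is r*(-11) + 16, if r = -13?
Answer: 159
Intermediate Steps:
r*(-11) + 16 = -13*(-11) + 16 = 143 + 16 = 159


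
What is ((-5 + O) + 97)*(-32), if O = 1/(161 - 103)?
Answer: -85392/29 ≈ -2944.6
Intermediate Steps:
O = 1/58 ≈ 0.017241
((-5 + O) + 97)*(-32) = ((-5 + 1/58) + 97)*(-32) = (-289/58 + 97)*(-32) = (5337/58)*(-32) = -85392/29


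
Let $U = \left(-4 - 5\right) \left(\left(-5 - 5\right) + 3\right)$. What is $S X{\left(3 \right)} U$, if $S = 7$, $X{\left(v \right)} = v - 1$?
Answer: $882$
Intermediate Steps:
$X{\left(v \right)} = -1 + v$ ($X{\left(v \right)} = v - 1 = -1 + v$)
$U = 63$ ($U = - 9 \left(\left(-5 - 5\right) + 3\right) = - 9 \left(-10 + 3\right) = \left(-9\right) \left(-7\right) = 63$)
$S X{\left(3 \right)} U = 7 \left(-1 + 3\right) 63 = 7 \cdot 2 \cdot 63 = 14 \cdot 63 = 882$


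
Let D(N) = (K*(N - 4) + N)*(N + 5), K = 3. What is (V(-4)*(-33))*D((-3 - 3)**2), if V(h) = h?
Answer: 714384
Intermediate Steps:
D(N) = (-12 + 4*N)*(5 + N) (D(N) = (3*(N - 4) + N)*(N + 5) = (3*(-4 + N) + N)*(5 + N) = ((-12 + 3*N) + N)*(5 + N) = (-12 + 4*N)*(5 + N))
(V(-4)*(-33))*D((-3 - 3)**2) = (-4*(-33))*(-60 + 4*((-3 - 3)**2)**2 + 8*(-3 - 3)**2) = 132*(-60 + 4*((-6)**2)**2 + 8*(-6)**2) = 132*(-60 + 4*36**2 + 8*36) = 132*(-60 + 4*1296 + 288) = 132*(-60 + 5184 + 288) = 132*5412 = 714384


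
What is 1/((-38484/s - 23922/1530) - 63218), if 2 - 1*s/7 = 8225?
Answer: -1630895/103126329253 ≈ -1.5815e-5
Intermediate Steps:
s = -57561 (s = 14 - 7*8225 = 14 - 57575 = -57561)
1/((-38484/s - 23922/1530) - 63218) = 1/((-38484/(-57561) - 23922/1530) - 63218) = 1/((-38484*(-1/57561) - 23922*1/1530) - 63218) = 1/((12828/19187 - 1329/85) - 63218) = 1/(-24409143/1630895 - 63218) = 1/(-103126329253/1630895) = -1630895/103126329253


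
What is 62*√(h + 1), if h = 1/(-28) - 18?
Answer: 93*I*√371/7 ≈ 255.9*I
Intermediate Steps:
h = -505/28 (h = -1/28 - 18 = -505/28 ≈ -18.036)
62*√(h + 1) = 62*√(-505/28 + 1) = 62*√(-477/28) = 62*(3*I*√371/14) = 93*I*√371/7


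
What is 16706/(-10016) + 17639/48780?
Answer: -79780807/61072560 ≈ -1.3063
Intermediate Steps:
16706/(-10016) + 17639/48780 = 16706*(-1/10016) + 17639*(1/48780) = -8353/5008 + 17639/48780 = -79780807/61072560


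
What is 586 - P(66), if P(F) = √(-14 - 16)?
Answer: 586 - I*√30 ≈ 586.0 - 5.4772*I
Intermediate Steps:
P(F) = I*√30 (P(F) = √(-30) = I*√30)
586 - P(66) = 586 - I*√30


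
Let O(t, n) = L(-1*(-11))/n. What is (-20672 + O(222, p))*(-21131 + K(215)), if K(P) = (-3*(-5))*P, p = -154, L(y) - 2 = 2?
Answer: 4071686268/11 ≈ 3.7015e+8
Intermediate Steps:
L(y) = 4 (L(y) = 2 + 2 = 4)
K(P) = 15*P
O(t, n) = 4/n
(-20672 + O(222, p))*(-21131 + K(215)) = (-20672 + 4/(-154))*(-21131 + 15*215) = (-20672 + 4*(-1/154))*(-21131 + 3225) = (-20672 - 2/77)*(-17906) = -1591746/77*(-17906) = 4071686268/11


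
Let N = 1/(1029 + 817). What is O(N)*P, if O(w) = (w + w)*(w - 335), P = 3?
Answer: -1855227/1703858 ≈ -1.0888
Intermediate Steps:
N = 1/1846 ≈ 0.00054171
O(w) = 2*w*(-335 + w) (O(w) = (2*w)*(-335 + w) = 2*w*(-335 + w))
O(N)*P = (2*(1/1846)*(-335 + 1/1846))*3 = (2*(1/1846)*(-618409/1846))*3 = -618409/1703858*3 = -1855227/1703858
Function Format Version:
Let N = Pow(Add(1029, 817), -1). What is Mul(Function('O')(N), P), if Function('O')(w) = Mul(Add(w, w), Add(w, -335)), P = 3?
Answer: Rational(-1855227, 1703858) ≈ -1.0888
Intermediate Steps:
N = Rational(1, 1846) (N = Pow(1846, -1) = Rational(1, 1846) ≈ 0.00054171)
Function('O')(w) = Mul(2, w, Add(-335, w)) (Function('O')(w) = Mul(Mul(2, w), Add(-335, w)) = Mul(2, w, Add(-335, w)))
Mul(Function('O')(N), P) = Mul(Mul(2, Rational(1, 1846), Add(-335, Rational(1, 1846))), 3) = Mul(Mul(2, Rational(1, 1846), Rational(-618409, 1846)), 3) = Mul(Rational(-618409, 1703858), 3) = Rational(-1855227, 1703858)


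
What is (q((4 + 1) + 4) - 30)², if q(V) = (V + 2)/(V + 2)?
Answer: 841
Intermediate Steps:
q(V) = 1 (q(V) = (2 + V)/(2 + V) = 1)
(q((4 + 1) + 4) - 30)² = (1 - 30)² = (-29)² = 841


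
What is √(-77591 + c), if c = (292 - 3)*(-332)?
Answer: I*√173539 ≈ 416.58*I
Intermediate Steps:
c = -95948 (c = 289*(-332) = -95948)
√(-77591 + c) = √(-77591 - 95948) = √(-173539) = I*√173539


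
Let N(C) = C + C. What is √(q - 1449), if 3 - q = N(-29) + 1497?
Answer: I*√2885 ≈ 53.712*I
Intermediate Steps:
N(C) = 2*C
q = -1436 (q = 3 - (2*(-29) + 1497) = 3 - (-58 + 1497) = 3 - 1*1439 = 3 - 1439 = -1436)
√(q - 1449) = √(-1436 - 1449) = √(-2885) = I*√2885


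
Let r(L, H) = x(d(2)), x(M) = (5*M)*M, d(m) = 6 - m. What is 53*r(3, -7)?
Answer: 4240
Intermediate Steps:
x(M) = 5*M²
r(L, H) = 80 (r(L, H) = 5*(6 - 1*2)² = 5*(6 - 2)² = 5*4² = 5*16 = 80)
53*r(3, -7) = 53*80 = 4240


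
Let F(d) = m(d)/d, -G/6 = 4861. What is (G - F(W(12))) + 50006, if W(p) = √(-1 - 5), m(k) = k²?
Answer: 20840 - I*√6 ≈ 20840.0 - 2.4495*I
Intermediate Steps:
G = -29166 (G = -6*4861 = -29166)
W(p) = I*√6 (W(p) = √(-6) = I*√6)
F(d) = d (F(d) = d²/d = d)
(G - F(W(12))) + 50006 = (-29166 - I*√6) + 50006 = 20840 - I*√6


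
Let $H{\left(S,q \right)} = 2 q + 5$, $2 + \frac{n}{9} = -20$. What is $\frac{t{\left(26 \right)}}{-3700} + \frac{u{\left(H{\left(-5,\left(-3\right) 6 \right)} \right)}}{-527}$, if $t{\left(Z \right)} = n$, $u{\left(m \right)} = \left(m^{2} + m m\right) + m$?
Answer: $- \frac{111167}{31450} \approx -3.5347$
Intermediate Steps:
$n = -198$ ($n = -18 + 9 \left(-20\right) = -18 - 180 = -198$)
$H{\left(S,q \right)} = 5 + 2 q$
$u{\left(m \right)} = m + 2 m^{2}$ ($u{\left(m \right)} = \left(m^{2} + m^{2}\right) + m = 2 m^{2} + m = m + 2 m^{2}$)
$t{\left(Z \right)} = -198$
$\frac{t{\left(26 \right)}}{-3700} + \frac{u{\left(H{\left(-5,\left(-3\right) 6 \right)} \right)}}{-527} = - \frac{198}{-3700} + \frac{\left(5 + 2 \left(\left(-3\right) 6\right)\right) \left(1 + 2 \left(5 + 2 \left(\left(-3\right) 6\right)\right)\right)}{-527} = \left(-198\right) \left(- \frac{1}{3700}\right) + \left(5 + 2 \left(-18\right)\right) \left(1 + 2 \left(5 + 2 \left(-18\right)\right)\right) \left(- \frac{1}{527}\right) = \frac{99}{1850} + \left(5 - 36\right) \left(1 + 2 \left(5 - 36\right)\right) \left(- \frac{1}{527}\right) = \frac{99}{1850} + - 31 \left(1 + 2 \left(-31\right)\right) \left(- \frac{1}{527}\right) = \frac{99}{1850} + - 31 \left(1 - 62\right) \left(- \frac{1}{527}\right) = \frac{99}{1850} + \left(-31\right) \left(-61\right) \left(- \frac{1}{527}\right) = \frac{99}{1850} + 1891 \left(- \frac{1}{527}\right) = \frac{99}{1850} - \frac{61}{17} = - \frac{111167}{31450}$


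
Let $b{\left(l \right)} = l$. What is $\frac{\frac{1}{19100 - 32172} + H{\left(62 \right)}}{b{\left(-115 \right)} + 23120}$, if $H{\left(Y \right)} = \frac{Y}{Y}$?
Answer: $\frac{13071}{300721360} \approx 4.3465 \cdot 10^{-5}$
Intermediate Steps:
$H{\left(Y \right)} = 1$
$\frac{\frac{1}{19100 - 32172} + H{\left(62 \right)}}{b{\left(-115 \right)} + 23120} = \frac{\frac{1}{19100 - 32172} + 1}{-115 + 23120} = \frac{\frac{1}{-13072} + 1}{23005} = \left(- \frac{1}{13072} + 1\right) \frac{1}{23005} = \frac{13071}{13072} \cdot \frac{1}{23005} = \frac{13071}{300721360}$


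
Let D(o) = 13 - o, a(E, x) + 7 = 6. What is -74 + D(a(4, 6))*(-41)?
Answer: -648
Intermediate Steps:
a(E, x) = -1 (a(E, x) = -7 + 6 = -1)
-74 + D(a(4, 6))*(-41) = -74 + (13 - 1*(-1))*(-41) = -74 + (13 + 1)*(-41) = -74 + 14*(-41) = -74 - 574 = -648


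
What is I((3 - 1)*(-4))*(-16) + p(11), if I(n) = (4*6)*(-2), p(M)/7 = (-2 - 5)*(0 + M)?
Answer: 229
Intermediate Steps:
p(M) = -49*M (p(M) = 7*((-2 - 5)*(0 + M)) = 7*(-7*M) = -49*M)
I(n) = -48 (I(n) = 24*(-2) = -48)
I((3 - 1)*(-4))*(-16) + p(11) = -48*(-16) - 49*11 = 768 - 539 = 229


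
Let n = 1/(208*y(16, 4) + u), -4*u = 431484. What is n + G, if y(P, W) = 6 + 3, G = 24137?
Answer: 2558497862/105999 ≈ 24137.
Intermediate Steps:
u = -107871 (u = -¼*431484 = -107871)
y(P, W) = 9
n = -1/105999 (n = 1/(208*9 - 107871) = 1/(1872 - 107871) = 1/(-105999) = -1/105999 ≈ -9.4341e-6)
n + G = -1/105999 + 24137 = 2558497862/105999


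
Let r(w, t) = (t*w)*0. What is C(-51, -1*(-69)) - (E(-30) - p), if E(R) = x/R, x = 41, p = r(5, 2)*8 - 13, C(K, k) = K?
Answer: -1879/30 ≈ -62.633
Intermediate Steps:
r(w, t) = 0
p = -13 (p = 0*8 - 13 = 0 - 13 = -13)
E(R) = 41/R
C(-51, -1*(-69)) - (E(-30) - p) = -51 - (41/(-30) - 1*(-13)) = -51 - (41*(-1/30) + 13) = -51 - (-41/30 + 13) = -51 - 1*349/30 = -51 - 349/30 = -1879/30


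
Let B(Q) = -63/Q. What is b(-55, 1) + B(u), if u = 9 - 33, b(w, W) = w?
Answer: -419/8 ≈ -52.375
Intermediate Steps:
u = -24
b(-55, 1) + B(u) = -55 - 63/(-24) = -55 - 63*(-1/24) = -55 + 21/8 = -419/8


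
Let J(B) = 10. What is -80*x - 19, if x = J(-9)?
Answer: -819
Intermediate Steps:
x = 10
-80*x - 19 = -80*10 - 19 = -800 - 19 = -819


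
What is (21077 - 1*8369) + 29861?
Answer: 42569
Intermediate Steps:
(21077 - 1*8369) + 29861 = (21077 - 8369) + 29861 = 12708 + 29861 = 42569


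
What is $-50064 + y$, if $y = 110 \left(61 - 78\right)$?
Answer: $-51934$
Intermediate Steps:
$y = -1870$ ($y = 110 \left(-17\right) = -1870$)
$-50064 + y = -50064 - 1870 = -51934$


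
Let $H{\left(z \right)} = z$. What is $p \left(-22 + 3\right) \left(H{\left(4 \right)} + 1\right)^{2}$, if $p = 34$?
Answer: $-16150$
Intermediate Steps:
$p \left(-22 + 3\right) \left(H{\left(4 \right)} + 1\right)^{2} = 34 \left(-22 + 3\right) \left(4 + 1\right)^{2} = 34 \left(-19\right) 5^{2} = \left(-646\right) 25 = -16150$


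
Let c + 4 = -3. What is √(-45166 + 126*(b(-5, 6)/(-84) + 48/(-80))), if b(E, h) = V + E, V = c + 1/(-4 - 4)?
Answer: I*√18089365/20 ≈ 212.66*I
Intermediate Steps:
c = -7 (c = -4 - 3 = -7)
V = -57/8 (V = -7 + 1/(-4 - 4) = -7 + 1/(-8) = -7 - ⅛ = -57/8 ≈ -7.1250)
b(E, h) = -57/8 + E
√(-45166 + 126*(b(-5, 6)/(-84) + 48/(-80))) = √(-45166 + 126*((-57/8 - 5)/(-84) + 48/(-80))) = √(-45166 + 126*(-97/8*(-1/84) + 48*(-1/80))) = √(-45166 + 126*(97/672 - ⅗)) = √(-45166 + 126*(-1531/3360)) = √(-45166 - 4593/80) = √(-3617873/80) = I*√18089365/20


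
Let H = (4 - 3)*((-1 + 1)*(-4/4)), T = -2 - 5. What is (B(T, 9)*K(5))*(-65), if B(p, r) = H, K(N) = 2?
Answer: 0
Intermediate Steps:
T = -7
H = 0 (H = 1*(0*(-4*¼)) = 1*(0*(-1)) = 1*0 = 0)
B(p, r) = 0
(B(T, 9)*K(5))*(-65) = (0*2)*(-65) = 0*(-65) = 0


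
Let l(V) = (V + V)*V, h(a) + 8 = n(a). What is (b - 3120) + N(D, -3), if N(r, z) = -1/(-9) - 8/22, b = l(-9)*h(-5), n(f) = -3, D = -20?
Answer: -485323/99 ≈ -4902.3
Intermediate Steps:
h(a) = -11 (h(a) = -8 - 3 = -11)
l(V) = 2*V² (l(V) = (2*V)*V = 2*V²)
b = -1782 (b = (2*(-9)²)*(-11) = (2*81)*(-11) = 162*(-11) = -1782)
N(r, z) = -25/99 (N(r, z) = -1*(-⅑) - 8*1/22 = ⅑ - 4/11 = -25/99)
(b - 3120) + N(D, -3) = (-1782 - 3120) - 25/99 = -4902 - 25/99 = -485323/99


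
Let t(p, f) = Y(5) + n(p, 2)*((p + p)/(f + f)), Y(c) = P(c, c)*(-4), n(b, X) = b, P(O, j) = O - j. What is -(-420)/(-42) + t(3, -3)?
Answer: -13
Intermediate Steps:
Y(c) = 0 (Y(c) = (c - c)*(-4) = 0*(-4) = 0)
t(p, f) = p²/f (t(p, f) = 0 + p*((p + p)/(f + f)) = 0 + p*((2*p)/((2*f))) = 0 + p*((2*p)*(1/(2*f))) = 0 + p*(p/f) = 0 + p²/f = p²/f)
-(-420)/(-42) + t(3, -3) = -(-420)/(-42) + 3²/(-3) = -(-420)*(-1)/42 - ⅓*9 = -14*5/7 - 3 = -10 - 3 = -13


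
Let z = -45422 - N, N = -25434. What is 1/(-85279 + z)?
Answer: -1/105267 ≈ -9.4997e-6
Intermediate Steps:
z = -19988 (z = -45422 - 1*(-25434) = -45422 + 25434 = -19988)
1/(-85279 + z) = 1/(-85279 - 19988) = 1/(-105267) = -1/105267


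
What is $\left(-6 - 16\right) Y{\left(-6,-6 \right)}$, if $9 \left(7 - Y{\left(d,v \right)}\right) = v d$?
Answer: $-66$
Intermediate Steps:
$Y{\left(d,v \right)} = 7 - \frac{d v}{9}$ ($Y{\left(d,v \right)} = 7 - \frac{v d}{9} = 7 - \frac{d v}{9}$)
$\left(-6 - 16\right) Y{\left(-6,-6 \right)} = \left(-6 - 16\right) \left(7 - \left(- \frac{2}{3}\right) \left(-6\right)\right) = - 22 \left(7 - 4\right) = \left(-22\right) 3 = -66$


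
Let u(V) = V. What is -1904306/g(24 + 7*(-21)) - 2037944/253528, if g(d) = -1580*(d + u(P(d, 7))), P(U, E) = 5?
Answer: -53921823183/2954235020 ≈ -18.252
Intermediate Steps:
g(d) = -7900 - 1580*d (g(d) = -1580*(d + 5) = -1580*(5 + d) = -7900 - 1580*d)
-1904306/g(24 + 7*(-21)) - 2037944/253528 = -1904306/(-7900 - 1580*(24 + 7*(-21))) - 2037944/253528 = -1904306/(-7900 - 1580*(24 - 147)) - 2037944*1/253528 = -1904306/(-7900 - 1580*(-123)) - 254743/31691 = -1904306/(-7900 + 194340) - 254743/31691 = -1904306/186440 - 254743/31691 = -1904306*1/186440 - 254743/31691 = -952153/93220 - 254743/31691 = -53921823183/2954235020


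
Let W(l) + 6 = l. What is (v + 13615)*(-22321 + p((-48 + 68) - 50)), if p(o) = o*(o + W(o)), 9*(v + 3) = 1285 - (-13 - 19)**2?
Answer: -277471581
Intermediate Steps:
W(l) = -6 + l
v = 26 (v = -3 + (1285 - (-13 - 19)**2)/9 = -3 + (1285 - 1*(-32)**2)/9 = -3 + (1285 - 1*1024)/9 = -3 + (1285 - 1024)/9 = -3 + (1/9)*261 = -3 + 29 = 26)
p(o) = o*(-6 + 2*o) (p(o) = o*(o + (-6 + o)) = o*(-6 + 2*o))
(v + 13615)*(-22321 + p((-48 + 68) - 50)) = (26 + 13615)*(-22321 + 2*((-48 + 68) - 50)*(-3 + ((-48 + 68) - 50))) = 13641*(-22321 + 2*(20 - 50)*(-3 + (20 - 50))) = 13641*(-22321 + 2*(-30)*(-3 - 30)) = 13641*(-22321 + 2*(-30)*(-33)) = 13641*(-22321 + 1980) = 13641*(-20341) = -277471581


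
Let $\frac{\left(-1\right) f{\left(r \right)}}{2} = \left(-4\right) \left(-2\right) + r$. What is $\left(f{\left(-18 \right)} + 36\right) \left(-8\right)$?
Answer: $-448$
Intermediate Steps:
$f{\left(r \right)} = -16 - 2 r$ ($f{\left(r \right)} = - 2 \left(\left(-4\right) \left(-2\right) + r\right) = - 2 \left(8 + r\right) = -16 - 2 r$)
$\left(f{\left(-18 \right)} + 36\right) \left(-8\right) = \left(\left(-16 - -36\right) + 36\right) \left(-8\right) = \left(\left(-16 + 36\right) + 36\right) \left(-8\right) = \left(20 + 36\right) \left(-8\right) = 56 \left(-8\right) = -448$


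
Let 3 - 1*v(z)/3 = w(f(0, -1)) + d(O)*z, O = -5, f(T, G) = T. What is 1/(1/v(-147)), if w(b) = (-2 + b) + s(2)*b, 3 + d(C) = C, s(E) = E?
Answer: -3513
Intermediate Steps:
d(C) = -3 + C
w(b) = -2 + 3*b (w(b) = (-2 + b) + 2*b = -2 + 3*b)
v(z) = 15 + 24*z (v(z) = 9 - 3*((-2 + 3*0) + (-3 - 5)*z) = 9 - 3*((-2 + 0) - 8*z) = 9 - 3*(-2 - 8*z) = 9 + (6 + 24*z) = 15 + 24*z)
1/(1/v(-147)) = 1/(1/(15 + 24*(-147))) = 1/(1/(15 - 3528)) = 1/(1/(-3513)) = 1/(-1/3513) = -3513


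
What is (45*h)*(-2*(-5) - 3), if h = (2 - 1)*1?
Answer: 315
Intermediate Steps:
h = 1 (h = 1*1 = 1)
(45*h)*(-2*(-5) - 3) = (45*1)*(-2*(-5) - 3) = 45*(10 - 3) = 45*7 = 315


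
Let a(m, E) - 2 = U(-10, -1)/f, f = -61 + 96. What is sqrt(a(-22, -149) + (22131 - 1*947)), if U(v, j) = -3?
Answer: sqrt(25952745)/35 ≈ 145.55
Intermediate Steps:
f = 35
a(m, E) = 67/35 (a(m, E) = 2 - 3/35 = 67/35)
sqrt(a(-22, -149) + (22131 - 1*947)) = sqrt(67/35 + (22131 - 1*947)) = sqrt(67/35 + (22131 - 947)) = sqrt(67/35 + 21184) = sqrt(741507/35) = sqrt(25952745)/35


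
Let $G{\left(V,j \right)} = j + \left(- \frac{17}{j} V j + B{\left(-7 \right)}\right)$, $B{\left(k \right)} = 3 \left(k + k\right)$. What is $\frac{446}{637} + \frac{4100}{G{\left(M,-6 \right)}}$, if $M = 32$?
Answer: $- \frac{586917}{94276} \approx -6.2255$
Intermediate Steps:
$B{\left(k \right)} = 6 k$ ($B{\left(k \right)} = 3 \cdot 2 k = 6 k$)
$G{\left(V,j \right)} = -42 + j - 17 V$ ($G{\left(V,j \right)} = j + \left(- \frac{17}{j} V j + 6 \left(-7\right)\right) = j + \left(- \frac{17 V}{j} j - 42\right) = j - \left(42 + 17 V\right) = -42 + j - 17 V$)
$\frac{446}{637} + \frac{4100}{G{\left(M,-6 \right)}} = \frac{446}{637} + \frac{4100}{-42 - 6 - 544} = 446 \cdot \frac{1}{637} + \frac{4100}{-42 - 6 - 544} = \frac{446}{637} + \frac{4100}{-592} = \frac{446}{637} + 4100 \left(- \frac{1}{592}\right) = \frac{446}{637} - \frac{1025}{148} = - \frac{586917}{94276}$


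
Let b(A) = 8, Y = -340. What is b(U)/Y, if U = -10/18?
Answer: -2/85 ≈ -0.023529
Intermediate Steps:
U = -5/9 (U = -10*1/18 = -5/9 ≈ -0.55556)
b(U)/Y = 8/(-340) = 8*(-1/340) = -2/85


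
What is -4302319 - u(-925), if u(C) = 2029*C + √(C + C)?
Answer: -2425494 - 5*I*√74 ≈ -2.4255e+6 - 43.012*I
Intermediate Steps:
u(C) = 2029*C + √2*√C (u(C) = 2029*C + √(2*C) = 2029*C + √2*√C)
-4302319 - u(-925) = -4302319 - (2029*(-925) + √2*√(-925)) = -4302319 - (-1876825 + √2*(5*I*√37)) = -4302319 - (-1876825 + 5*I*√74) = -4302319 + (1876825 - 5*I*√74) = -2425494 - 5*I*√74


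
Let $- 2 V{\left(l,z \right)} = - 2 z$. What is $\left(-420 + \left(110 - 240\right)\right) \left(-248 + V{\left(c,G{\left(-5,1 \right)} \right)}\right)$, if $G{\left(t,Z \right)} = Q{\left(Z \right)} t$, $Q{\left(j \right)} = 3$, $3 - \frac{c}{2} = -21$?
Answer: $144650$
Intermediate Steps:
$c = 48$ ($c = 6 - -42 = 6 + 42 = 48$)
$G{\left(t,Z \right)} = 3 t$
$V{\left(l,z \right)} = z$ ($V{\left(l,z \right)} = - \frac{\left(-2\right) z}{2} = z$)
$\left(-420 + \left(110 - 240\right)\right) \left(-248 + V{\left(c,G{\left(-5,1 \right)} \right)}\right) = \left(-420 + \left(110 - 240\right)\right) \left(-248 + 3 \left(-5\right)\right) = \left(-420 - 130\right) \left(-248 - 15\right) = \left(-550\right) \left(-263\right) = 144650$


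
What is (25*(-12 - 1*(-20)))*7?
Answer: 1400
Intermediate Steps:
(25*(-12 - 1*(-20)))*7 = (25*(-12 + 20))*7 = (25*8)*7 = 200*7 = 1400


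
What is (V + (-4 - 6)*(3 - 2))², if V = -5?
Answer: 225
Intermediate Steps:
(V + (-4 - 6)*(3 - 2))² = (-5 + (-4 - 6)*(3 - 2))² = (-5 - 10*1)² = (-5 - 10)² = (-15)² = 225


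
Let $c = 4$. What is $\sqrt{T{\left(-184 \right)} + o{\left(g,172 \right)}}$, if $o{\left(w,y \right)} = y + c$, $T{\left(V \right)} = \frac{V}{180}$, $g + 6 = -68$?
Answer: $\frac{\sqrt{39370}}{15} \approx 13.228$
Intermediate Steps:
$g = -74$ ($g = -6 - 68 = -74$)
$T{\left(V \right)} = \frac{V}{180}$ ($T{\left(V \right)} = V \frac{1}{180} = \frac{V}{180}$)
$o{\left(w,y \right)} = 4 + y$ ($o{\left(w,y \right)} = y + 4 = 4 + y$)
$\sqrt{T{\left(-184 \right)} + o{\left(g,172 \right)}} = \sqrt{\frac{1}{180} \left(-184\right) + \left(4 + 172\right)} = \sqrt{- \frac{46}{45} + 176} = \sqrt{\frac{7874}{45}} = \frac{\sqrt{39370}}{15}$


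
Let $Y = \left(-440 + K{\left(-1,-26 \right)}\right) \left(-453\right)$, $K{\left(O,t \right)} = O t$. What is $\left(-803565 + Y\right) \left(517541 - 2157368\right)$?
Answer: $1010171148021$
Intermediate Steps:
$Y = 187542$ ($Y = \left(-440 - -26\right) \left(-453\right) = \left(-440 + 26\right) \left(-453\right) = \left(-414\right) \left(-453\right) = 187542$)
$\left(-803565 + Y\right) \left(517541 - 2157368\right) = \left(-803565 + 187542\right) \left(517541 - 2157368\right) = \left(-616023\right) \left(-1639827\right) = 1010171148021$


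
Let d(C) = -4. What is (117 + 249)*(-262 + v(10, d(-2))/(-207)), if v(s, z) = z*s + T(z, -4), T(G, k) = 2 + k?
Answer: -2203808/23 ≈ -95818.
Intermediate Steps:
v(s, z) = -2 + s*z (v(s, z) = z*s + (2 - 4) = s*z - 2 = -2 + s*z)
(117 + 249)*(-262 + v(10, d(-2))/(-207)) = (117 + 249)*(-262 + (-2 + 10*(-4))/(-207)) = 366*(-262 + (-2 - 40)*(-1/207)) = 366*(-262 - 42*(-1/207)) = 366*(-262 + 14/69) = 366*(-18064/69) = -2203808/23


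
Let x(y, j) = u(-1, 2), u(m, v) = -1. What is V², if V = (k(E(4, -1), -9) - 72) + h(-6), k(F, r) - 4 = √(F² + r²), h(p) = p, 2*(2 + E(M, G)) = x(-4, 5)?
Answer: (148 - √349)²/4 ≈ 4180.8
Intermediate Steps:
x(y, j) = -1
E(M, G) = -5/2 (E(M, G) = -2 + (½)*(-1) = -2 - ½ = -5/2)
k(F, r) = 4 + √(F² + r²)
V = -74 + √349/2 (V = ((4 + √((-5/2)² + (-9)²)) - 72) - 6 = ((4 + √(25/4 + 81)) - 72) - 6 = ((4 + √(349/4)) - 72) - 6 = ((4 + √349/2) - 72) - 6 = (-68 + √349/2) - 6 = -74 + √349/2 ≈ -64.659)
V² = (-74 + √349/2)²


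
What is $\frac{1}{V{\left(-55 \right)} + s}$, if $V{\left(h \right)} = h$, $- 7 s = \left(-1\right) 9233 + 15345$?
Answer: $- \frac{7}{6497} \approx -0.0010774$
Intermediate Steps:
$s = - \frac{6112}{7}$ ($s = - \frac{\left(-1\right) 9233 + 15345}{7} = - \frac{-9233 + 15345}{7} = \left(- \frac{1}{7}\right) 6112 = - \frac{6112}{7} \approx -873.14$)
$\frac{1}{V{\left(-55 \right)} + s} = \frac{1}{-55 - \frac{6112}{7}} = \frac{1}{- \frac{6497}{7}} = - \frac{7}{6497}$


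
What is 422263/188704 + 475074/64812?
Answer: 9751339471/1019190304 ≈ 9.5677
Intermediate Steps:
422263/188704 + 475074/64812 = 422263*(1/188704) + 475074*(1/64812) = 422263/188704 + 79179/10802 = 9751339471/1019190304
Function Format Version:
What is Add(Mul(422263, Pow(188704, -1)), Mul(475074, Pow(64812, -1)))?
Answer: Rational(9751339471, 1019190304) ≈ 9.5677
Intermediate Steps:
Add(Mul(422263, Pow(188704, -1)), Mul(475074, Pow(64812, -1))) = Add(Mul(422263, Rational(1, 188704)), Mul(475074, Rational(1, 64812))) = Add(Rational(422263, 188704), Rational(79179, 10802)) = Rational(9751339471, 1019190304)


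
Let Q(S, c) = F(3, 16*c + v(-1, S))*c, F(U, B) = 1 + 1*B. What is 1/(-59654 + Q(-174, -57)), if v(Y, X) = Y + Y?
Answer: -1/7613 ≈ -0.00013135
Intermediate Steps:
v(Y, X) = 2*Y
F(U, B) = 1 + B
Q(S, c) = c*(-1 + 16*c) (Q(S, c) = (1 + (16*c + 2*(-1)))*c = (1 + (16*c - 2))*c = (1 + (-2 + 16*c))*c = (-1 + 16*c)*c = c*(-1 + 16*c))
1/(-59654 + Q(-174, -57)) = 1/(-59654 - 57*(-1 + 16*(-57))) = 1/(-59654 - 57*(-1 - 912)) = 1/(-59654 - 57*(-913)) = 1/(-59654 + 52041) = 1/(-7613) = -1/7613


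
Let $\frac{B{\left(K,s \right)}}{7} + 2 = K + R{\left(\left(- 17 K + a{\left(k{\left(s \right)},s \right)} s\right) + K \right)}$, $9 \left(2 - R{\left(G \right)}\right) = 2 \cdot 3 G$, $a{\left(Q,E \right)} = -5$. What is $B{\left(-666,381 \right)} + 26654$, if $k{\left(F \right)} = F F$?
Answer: $-18846$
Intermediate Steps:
$k{\left(F \right)} = F^{2}$
$R{\left(G \right)} = 2 - \frac{2 G}{3}$ ($R{\left(G \right)} = 2 - \frac{2 \cdot 3 G}{9} = 2 - \frac{6 G}{9} = 2 - \frac{2 G}{3}$)
$B{\left(K,s \right)} = \frac{70 s}{3} + \frac{245 K}{3}$ ($B{\left(K,s \right)} = -14 + 7 \left(K - \left(-2 + \frac{2 \left(\left(- 17 K - 5 s\right) + K\right)}{3}\right)\right) = -14 + 7 \left(K - \left(-2 + \frac{2 \left(- 16 K - 5 s\right)}{3}\right)\right) = -14 + 7 \left(K + \left(2 + \left(\frac{10 s}{3} + \frac{32 K}{3}\right)\right)\right) = -14 + 7 \left(K + \left(2 + \frac{10 s}{3} + \frac{32 K}{3}\right)\right) = -14 + 7 \left(2 + \frac{10 s}{3} + \frac{35 K}{3}\right) = -14 + \left(14 + \frac{70 s}{3} + \frac{245 K}{3}\right) = \frac{70 s}{3} + \frac{245 K}{3}$)
$B{\left(-666,381 \right)} + 26654 = \left(\frac{70}{3} \cdot 381 + \frac{245}{3} \left(-666\right)\right) + 26654 = \left(8890 - 54390\right) + 26654 = -45500 + 26654 = -18846$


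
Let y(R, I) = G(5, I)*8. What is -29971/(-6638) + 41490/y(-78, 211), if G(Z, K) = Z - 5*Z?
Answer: -13530763/53104 ≈ -254.80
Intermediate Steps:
G(Z, K) = -4*Z
y(R, I) = -160 (y(R, I) = -4*5*8 = -20*8 = -160)
-29971/(-6638) + 41490/y(-78, 211) = -29971/(-6638) + 41490/(-160) = -29971*(-1/6638) + 41490*(-1/160) = 29971/6638 - 4149/16 = -13530763/53104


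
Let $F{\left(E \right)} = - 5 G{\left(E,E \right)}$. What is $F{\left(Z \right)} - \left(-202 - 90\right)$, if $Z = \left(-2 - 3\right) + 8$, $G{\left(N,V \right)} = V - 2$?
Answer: $287$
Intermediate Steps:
$G{\left(N,V \right)} = -2 + V$
$Z = 3$ ($Z = -5 + 8 = 3$)
$F{\left(E \right)} = 10 - 5 E$ ($F{\left(E \right)} = - 5 \left(-2 + E\right) = 10 - 5 E$)
$F{\left(Z \right)} - \left(-202 - 90\right) = \left(10 - 15\right) - \left(-202 - 90\right) = -5 - -292 = -5 + 292 = 287$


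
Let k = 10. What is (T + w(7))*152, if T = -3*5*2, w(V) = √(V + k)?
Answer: -4560 + 152*√17 ≈ -3933.3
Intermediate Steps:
w(V) = √(10 + V) (w(V) = √(V + 10) = √(10 + V))
T = -30 (T = -15*2 = -30)
(T + w(7))*152 = (-30 + √(10 + 7))*152 = (-30 + √17)*152 = -4560 + 152*√17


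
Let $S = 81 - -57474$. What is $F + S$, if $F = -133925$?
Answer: $-76370$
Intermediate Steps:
$S = 57555$ ($S = 81 + 57474 = 57555$)
$F + S = -133925 + 57555 = -76370$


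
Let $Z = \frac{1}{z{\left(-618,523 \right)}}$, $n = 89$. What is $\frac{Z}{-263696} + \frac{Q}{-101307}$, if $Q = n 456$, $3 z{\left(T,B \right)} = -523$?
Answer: $- \frac{1865687070917}{4657184367152} \approx -0.4006$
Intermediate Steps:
$z{\left(T,B \right)} = - \frac{523}{3}$ ($z{\left(T,B \right)} = \frac{1}{3} \left(-523\right) = - \frac{523}{3}$)
$Q = 40584$ ($Q = 89 \cdot 456 = 40584$)
$Z = - \frac{3}{523}$ ($Z = \frac{1}{- \frac{523}{3}} = - \frac{3}{523} \approx -0.0057361$)
$\frac{Z}{-263696} + \frac{Q}{-101307} = - \frac{3}{523 \left(-263696\right)} + \frac{40584}{-101307} = \left(- \frac{3}{523}\right) \left(- \frac{1}{263696}\right) + 40584 \left(- \frac{1}{101307}\right) = \frac{3}{137913008} - \frac{13528}{33769} = - \frac{1865687070917}{4657184367152}$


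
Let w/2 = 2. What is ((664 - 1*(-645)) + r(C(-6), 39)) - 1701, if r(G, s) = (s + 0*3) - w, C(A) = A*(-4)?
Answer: -357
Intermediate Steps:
w = 4 (w = 2*2 = 4)
C(A) = -4*A
r(G, s) = -4 + s (r(G, s) = (s + 0*3) - 1*4 = (s + 0) - 4 = s - 4 = -4 + s)
((664 - 1*(-645)) + r(C(-6), 39)) - 1701 = ((664 - 1*(-645)) + (-4 + 39)) - 1701 = ((664 + 645) + 35) - 1701 = (1309 + 35) - 1701 = 1344 - 1701 = -357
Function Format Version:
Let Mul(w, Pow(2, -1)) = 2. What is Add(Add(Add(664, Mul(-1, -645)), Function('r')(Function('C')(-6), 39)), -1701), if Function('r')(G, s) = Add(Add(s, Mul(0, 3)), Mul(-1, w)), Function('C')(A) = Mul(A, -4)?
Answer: -357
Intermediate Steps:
w = 4 (w = Mul(2, 2) = 4)
Function('C')(A) = Mul(-4, A)
Function('r')(G, s) = Add(-4, s) (Function('r')(G, s) = Add(Add(s, Mul(0, 3)), Mul(-1, 4)) = Add(Add(s, 0), -4) = Add(s, -4) = Add(-4, s))
Add(Add(Add(664, Mul(-1, -645)), Function('r')(Function('C')(-6), 39)), -1701) = Add(Add(Add(664, Mul(-1, -645)), Add(-4, 39)), -1701) = Add(Add(Add(664, 645), 35), -1701) = Add(Add(1309, 35), -1701) = Add(1344, -1701) = -357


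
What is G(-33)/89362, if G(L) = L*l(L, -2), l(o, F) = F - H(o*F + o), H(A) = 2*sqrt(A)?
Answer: 33/44681 + 33*sqrt(33)/44681 ≈ 0.0049813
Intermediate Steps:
l(o, F) = F - 2*sqrt(o + F*o) (l(o, F) = F - 2*sqrt(o*F + o) = F - 2*sqrt(F*o + o) = F - 2*sqrt(o + F*o))
G(L) = L*(-2 - 2*sqrt(-L)) (G(L) = L*(-2 - 2*sqrt(L*(1 - 2))) = L*(-2 - 2*sqrt(-L)))
G(-33)/89362 = -2*(-33)*(1 + sqrt(-1*(-33)))/89362 = -2*(-33)*(1 + sqrt(33))*(1/89362) = (66 + 66*sqrt(33))*(1/89362) = 33/44681 + 33*sqrt(33)/44681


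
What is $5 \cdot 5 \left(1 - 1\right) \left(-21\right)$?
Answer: $0$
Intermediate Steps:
$5 \cdot 5 \left(1 - 1\right) \left(-21\right) = 25 \left(1 - 1\right) \left(-21\right) = 25 \cdot 0 \left(-21\right) = 0 \left(-21\right) = 0$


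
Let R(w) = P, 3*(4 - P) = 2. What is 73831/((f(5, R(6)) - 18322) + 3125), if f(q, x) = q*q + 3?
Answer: -73831/15169 ≈ -4.8672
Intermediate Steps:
P = 10/3 (P = 4 - ⅓*2 = 4 - ⅔ = 10/3 ≈ 3.3333)
R(w) = 10/3
f(q, x) = 3 + q² (f(q, x) = q² + 3 = 3 + q²)
73831/((f(5, R(6)) - 18322) + 3125) = 73831/(((3 + 5²) - 18322) + 3125) = 73831/(((3 + 25) - 18322) + 3125) = 73831/((28 - 18322) + 3125) = 73831/(-18294 + 3125) = 73831/(-15169) = 73831*(-1/15169) = -73831/15169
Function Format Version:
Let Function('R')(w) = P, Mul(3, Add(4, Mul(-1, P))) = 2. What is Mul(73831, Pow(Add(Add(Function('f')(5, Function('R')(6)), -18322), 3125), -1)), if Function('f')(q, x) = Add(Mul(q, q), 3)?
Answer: Rational(-73831, 15169) ≈ -4.8672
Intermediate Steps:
P = Rational(10, 3) (P = Add(4, Mul(Rational(-1, 3), 2)) = Add(4, Rational(-2, 3)) = Rational(10, 3) ≈ 3.3333)
Function('R')(w) = Rational(10, 3)
Function('f')(q, x) = Add(3, Pow(q, 2)) (Function('f')(q, x) = Add(Pow(q, 2), 3) = Add(3, Pow(q, 2)))
Mul(73831, Pow(Add(Add(Function('f')(5, Function('R')(6)), -18322), 3125), -1)) = Mul(73831, Pow(Add(Add(Add(3, Pow(5, 2)), -18322), 3125), -1)) = Mul(73831, Pow(Add(Add(Add(3, 25), -18322), 3125), -1)) = Mul(73831, Pow(Add(Add(28, -18322), 3125), -1)) = Mul(73831, Pow(Add(-18294, 3125), -1)) = Mul(73831, Pow(-15169, -1)) = Mul(73831, Rational(-1, 15169)) = Rational(-73831, 15169)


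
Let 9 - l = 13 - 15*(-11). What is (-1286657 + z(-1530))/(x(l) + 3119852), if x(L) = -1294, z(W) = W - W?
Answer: -1286657/3118558 ≈ -0.41258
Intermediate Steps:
z(W) = 0
l = -169 (l = 9 - (13 - 15*(-11)) = 9 - (13 + 165) = 9 - 1*178 = 9 - 178 = -169)
(-1286657 + z(-1530))/(x(l) + 3119852) = (-1286657 + 0)/(-1294 + 3119852) = -1286657/3118558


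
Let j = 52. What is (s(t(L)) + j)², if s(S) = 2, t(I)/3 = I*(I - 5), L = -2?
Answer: 2916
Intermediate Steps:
t(I) = 3*I*(-5 + I) (t(I) = 3*(I*(I - 5)) = 3*(I*(-5 + I)) = 3*I*(-5 + I))
(s(t(L)) + j)² = (2 + 52)² = 54² = 2916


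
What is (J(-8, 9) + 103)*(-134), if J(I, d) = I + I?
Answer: -11658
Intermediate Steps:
J(I, d) = 2*I
(J(-8, 9) + 103)*(-134) = (2*(-8) + 103)*(-134) = (-16 + 103)*(-134) = 87*(-134) = -11658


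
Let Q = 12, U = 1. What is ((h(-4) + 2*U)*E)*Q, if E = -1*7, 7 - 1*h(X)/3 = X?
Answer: -2940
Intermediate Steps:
h(X) = 21 - 3*X
E = -7
((h(-4) + 2*U)*E)*Q = (((21 - 3*(-4)) + 2*1)*(-7))*12 = (((21 + 12) + 2)*(-7))*12 = ((33 + 2)*(-7))*12 = (35*(-7))*12 = -245*12 = -2940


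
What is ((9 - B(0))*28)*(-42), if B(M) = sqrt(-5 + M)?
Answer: -10584 + 1176*I*sqrt(5) ≈ -10584.0 + 2629.6*I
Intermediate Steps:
((9 - B(0))*28)*(-42) = ((9 - sqrt(-5 + 0))*28)*(-42) = ((9 - sqrt(-5))*28)*(-42) = ((9 - I*sqrt(5))*28)*(-42) = (252 - 28*I*sqrt(5))*(-42) = -10584 + 1176*I*sqrt(5)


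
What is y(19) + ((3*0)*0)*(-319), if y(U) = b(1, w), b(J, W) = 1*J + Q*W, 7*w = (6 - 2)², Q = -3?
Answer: -41/7 ≈ -5.8571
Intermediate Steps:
w = 16/7 (w = (6 - 2)²/7 = (⅐)*4² = (⅐)*16 = 16/7 ≈ 2.2857)
b(J, W) = J - 3*W (b(J, W) = 1*J - 3*W = J - 3*W)
y(U) = -41/7 (y(U) = 1 - 3*16/7 = 1 - 48/7 = -41/7)
y(19) + ((3*0)*0)*(-319) = -41/7 + ((3*0)*0)*(-319) = -41/7 + (0*0)*(-319) = -41/7 + 0*(-319) = -41/7 + 0 = -41/7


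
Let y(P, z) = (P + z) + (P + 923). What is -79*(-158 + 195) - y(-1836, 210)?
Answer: -384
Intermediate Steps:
y(P, z) = 923 + z + 2*P (y(P, z) = (P + z) + (923 + P) = 923 + z + 2*P)
-79*(-158 + 195) - y(-1836, 210) = -79*(-158 + 195) - (923 + 210 + 2*(-1836)) = -79*37 - (923 + 210 - 3672) = -2923 - 1*(-2539) = -2923 + 2539 = -384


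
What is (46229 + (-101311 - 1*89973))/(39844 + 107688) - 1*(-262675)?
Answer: 38752823045/147532 ≈ 2.6267e+5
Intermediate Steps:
(46229 + (-101311 - 1*89973))/(39844 + 107688) - 1*(-262675) = (46229 + (-101311 - 89973))/147532 + 262675 = (46229 - 191284)*(1/147532) + 262675 = -145055*1/147532 + 262675 = -145055/147532 + 262675 = 38752823045/147532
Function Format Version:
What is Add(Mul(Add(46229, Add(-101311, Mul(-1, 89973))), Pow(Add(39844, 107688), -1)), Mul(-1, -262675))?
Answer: Rational(38752823045, 147532) ≈ 2.6267e+5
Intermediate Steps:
Add(Mul(Add(46229, Add(-101311, Mul(-1, 89973))), Pow(Add(39844, 107688), -1)), Mul(-1, -262675)) = Add(Mul(Add(46229, Add(-101311, -89973)), Pow(147532, -1)), 262675) = Add(Mul(Add(46229, -191284), Rational(1, 147532)), 262675) = Add(Mul(-145055, Rational(1, 147532)), 262675) = Add(Rational(-145055, 147532), 262675) = Rational(38752823045, 147532)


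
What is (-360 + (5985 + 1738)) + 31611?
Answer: 38974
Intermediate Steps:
(-360 + (5985 + 1738)) + 31611 = (-360 + 7723) + 31611 = 7363 + 31611 = 38974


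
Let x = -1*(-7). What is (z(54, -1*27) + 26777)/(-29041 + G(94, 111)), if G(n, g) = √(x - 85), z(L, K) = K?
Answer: -776846750/843379759 - 26750*I*√78/843379759 ≈ -0.92111 - 0.00028012*I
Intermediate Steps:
x = 7
G(n, g) = I*√78 (G(n, g) = √(7 - 85) = √(-78) = I*√78)
(z(54, -1*27) + 26777)/(-29041 + G(94, 111)) = (-1*27 + 26777)/(-29041 + I*√78) = (-27 + 26777)/(-29041 + I*√78) = 26750/(-29041 + I*√78)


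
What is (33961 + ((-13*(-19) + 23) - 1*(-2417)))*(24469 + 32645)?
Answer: 2093113872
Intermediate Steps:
(33961 + ((-13*(-19) + 23) - 1*(-2417)))*(24469 + 32645) = (33961 + ((247 + 23) + 2417))*57114 = (33961 + (270 + 2417))*57114 = (33961 + 2687)*57114 = 36648*57114 = 2093113872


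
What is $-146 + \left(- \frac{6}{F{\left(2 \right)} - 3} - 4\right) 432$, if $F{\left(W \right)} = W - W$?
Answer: $-1010$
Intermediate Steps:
$F{\left(W \right)} = 0$
$-146 + \left(- \frac{6}{F{\left(2 \right)} - 3} - 4\right) 432 = -146 + \left(- \frac{6}{0 - 3} - 4\right) 432 = -146 + \left(- \frac{6}{-3} - 4\right) 432 = -146 + \left(\left(-6\right) \left(- \frac{1}{3}\right) - 4\right) 432 = -146 + \left(2 - 4\right) 432 = -146 - 864 = -1010$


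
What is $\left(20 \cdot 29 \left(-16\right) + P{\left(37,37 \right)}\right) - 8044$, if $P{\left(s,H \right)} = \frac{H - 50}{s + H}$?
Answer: $- \frac{1281989}{74} \approx -17324.0$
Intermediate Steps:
$P{\left(s,H \right)} = \frac{-50 + H}{H + s}$
$\left(20 \cdot 29 \left(-16\right) + P{\left(37,37 \right)}\right) - 8044 = \left(20 \cdot 29 \left(-16\right) + \frac{-50 + 37}{37 + 37}\right) - 8044 = \left(580 \left(-16\right) + \frac{1}{74} \left(-13\right)\right) - 8044 = \left(-9280 + \frac{1}{74} \left(-13\right)\right) - 8044 = \left(-9280 - \frac{13}{74}\right) - 8044 = - \frac{686733}{74} - 8044 = - \frac{1281989}{74}$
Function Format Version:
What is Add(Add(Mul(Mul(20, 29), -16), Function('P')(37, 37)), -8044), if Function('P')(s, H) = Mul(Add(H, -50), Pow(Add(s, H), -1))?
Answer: Rational(-1281989, 74) ≈ -17324.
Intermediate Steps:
Function('P')(s, H) = Mul(Pow(Add(H, s), -1), Add(-50, H)) (Function('P')(s, H) = Mul(Add(-50, H), Pow(Add(H, s), -1)) = Mul(Pow(Add(H, s), -1), Add(-50, H)))
Add(Add(Mul(Mul(20, 29), -16), Function('P')(37, 37)), -8044) = Add(Add(Mul(Mul(20, 29), -16), Mul(Pow(Add(37, 37), -1), Add(-50, 37))), -8044) = Add(Add(Mul(580, -16), Mul(Pow(74, -1), -13)), -8044) = Add(Add(-9280, Mul(Rational(1, 74), -13)), -8044) = Add(Add(-9280, Rational(-13, 74)), -8044) = Add(Rational(-686733, 74), -8044) = Rational(-1281989, 74)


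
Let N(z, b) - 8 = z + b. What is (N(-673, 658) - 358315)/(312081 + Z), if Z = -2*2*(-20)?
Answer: -358322/312161 ≈ -1.1479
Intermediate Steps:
N(z, b) = 8 + b + z (N(z, b) = 8 + (z + b) = 8 + (b + z) = 8 + b + z)
Z = 80 (Z = -4*(-20) = 80)
(N(-673, 658) - 358315)/(312081 + Z) = ((8 + 658 - 673) - 358315)/(312081 + 80) = (-7 - 358315)/312161 = -358322*1/312161 = -358322/312161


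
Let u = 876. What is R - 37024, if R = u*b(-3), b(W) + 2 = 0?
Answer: -38776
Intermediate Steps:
b(W) = -2 (b(W) = -2 + 0 = -2)
R = -1752 (R = 876*(-2) = -1752)
R - 37024 = -1752 - 37024 = -38776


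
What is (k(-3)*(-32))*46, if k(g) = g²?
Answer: -13248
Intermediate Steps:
(k(-3)*(-32))*46 = ((-3)²*(-32))*46 = (9*(-32))*46 = -288*46 = -13248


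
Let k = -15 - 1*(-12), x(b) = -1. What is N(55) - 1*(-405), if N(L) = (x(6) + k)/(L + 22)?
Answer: 31181/77 ≈ 404.95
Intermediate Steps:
k = -3 (k = -15 + 12 = -3)
N(L) = -4/(22 + L) (N(L) = (-1 - 3)/(L + 22) = -4/(22 + L))
N(55) - 1*(-405) = -4/(22 + 55) - 1*(-405) = -4/77 + 405 = 31181/77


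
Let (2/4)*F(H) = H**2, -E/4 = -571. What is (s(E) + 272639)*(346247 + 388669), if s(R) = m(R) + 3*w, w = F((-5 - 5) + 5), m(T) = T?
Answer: 202155548868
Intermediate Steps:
E = 2284 (E = -4*(-571) = 2284)
F(H) = 2*H**2
w = 50 (w = 2*((-5 - 5) + 5)**2 = 2*(-10 + 5)**2 = 2*(-5)**2 = 2*25 = 50)
s(R) = 150 + R (s(R) = R + 3*50 = R + 150 = 150 + R)
(s(E) + 272639)*(346247 + 388669) = ((150 + 2284) + 272639)*(346247 + 388669) = (2434 + 272639)*734916 = 275073*734916 = 202155548868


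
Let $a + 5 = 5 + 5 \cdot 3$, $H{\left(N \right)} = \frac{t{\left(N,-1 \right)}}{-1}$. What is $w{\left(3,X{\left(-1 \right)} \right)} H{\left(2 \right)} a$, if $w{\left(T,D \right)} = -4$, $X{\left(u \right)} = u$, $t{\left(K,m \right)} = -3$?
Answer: $-180$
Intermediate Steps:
$H{\left(N \right)} = 3$ ($H{\left(N \right)} = - \frac{3}{-1} = \left(-3\right) \left(-1\right) = 3$)
$a = 15$ ($a = -5 + \left(5 + 5 \cdot 3\right) = -5 + \left(5 + 15\right) = -5 + 20 = 15$)
$w{\left(3,X{\left(-1 \right)} \right)} H{\left(2 \right)} a = \left(-4\right) 3 \cdot 15 = \left(-12\right) 15 = -180$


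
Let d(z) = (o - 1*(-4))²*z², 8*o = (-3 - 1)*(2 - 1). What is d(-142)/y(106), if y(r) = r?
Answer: 247009/106 ≈ 2330.3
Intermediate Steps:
o = -½ (o = ((-3 - 1)*(2 - 1))/8 = (-4*1)/8 = (⅛)*(-4) = -½ ≈ -0.50000)
d(z) = 49*z²/4 (d(z) = (-½ - 1*(-4))²*z² = (-½ + 4)²*z² = (7/2)²*z² = 49*z²/4)
d(-142)/y(106) = ((49/4)*(-142)²)/106 = ((49/4)*20164)*(1/106) = 247009*(1/106) = 247009/106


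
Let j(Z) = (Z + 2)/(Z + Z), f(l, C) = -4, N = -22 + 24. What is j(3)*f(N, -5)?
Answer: -10/3 ≈ -3.3333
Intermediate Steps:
N = 2
j(Z) = (2 + Z)/(2*Z) (j(Z) = (2 + Z)/((2*Z)) = (2 + Z)*(1/(2*Z)) = (2 + Z)/(2*Z))
j(3)*f(N, -5) = ((1/2)*(2 + 3)/3)*(-4) = ((1/2)*(1/3)*5)*(-4) = (5/6)*(-4) = -10/3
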